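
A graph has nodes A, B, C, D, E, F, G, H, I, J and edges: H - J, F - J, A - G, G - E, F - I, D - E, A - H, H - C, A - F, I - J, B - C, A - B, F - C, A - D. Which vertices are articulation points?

Removing A increases the component count from 1 to 2, so A is a cut vertex.
By contrast removing G leaves 1 component; it is not a cut vertex. No other vertex is a cut vertex either.

A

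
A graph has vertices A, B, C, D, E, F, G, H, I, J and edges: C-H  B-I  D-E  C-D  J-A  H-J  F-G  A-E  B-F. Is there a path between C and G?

The component containing C is {A, C, D, E, H, J}, and G is not in it.

No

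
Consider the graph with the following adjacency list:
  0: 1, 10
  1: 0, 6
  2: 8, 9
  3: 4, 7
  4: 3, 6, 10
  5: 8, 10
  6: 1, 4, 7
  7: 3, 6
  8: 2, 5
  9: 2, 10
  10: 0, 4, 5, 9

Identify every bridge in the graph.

none

The edges on the cycle 10-5-8-2-9-10 are not bridges since each lies on that cycle.
Every edge lies on some cycle, so there are no bridges.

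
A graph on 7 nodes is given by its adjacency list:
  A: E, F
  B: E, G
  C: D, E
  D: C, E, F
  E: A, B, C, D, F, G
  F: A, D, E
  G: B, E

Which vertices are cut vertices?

Removing E increases the component count from 1 to 2, so E is a cut vertex.
By contrast removing G leaves 1 component; it is not a cut vertex. No other vertex is a cut vertex either.

E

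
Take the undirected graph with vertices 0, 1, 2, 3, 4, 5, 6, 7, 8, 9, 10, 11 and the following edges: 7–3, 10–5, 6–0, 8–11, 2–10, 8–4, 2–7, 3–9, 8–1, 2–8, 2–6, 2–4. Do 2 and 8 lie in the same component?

From 2 we can reach 0, 1, 2, 3, 4, 5, 6, 7, 8, 9, 10, 11, which includes 8.

Yes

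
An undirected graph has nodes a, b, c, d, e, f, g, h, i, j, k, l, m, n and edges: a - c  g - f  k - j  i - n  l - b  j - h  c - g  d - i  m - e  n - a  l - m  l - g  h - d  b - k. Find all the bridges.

The edges on the cycle l-b-k-j-h-d-i-n-a-c-g-l are not bridges since each lies on that cycle.
But removing m - e disconnects m from e; removing g - f disconnects g from f; removing l - m disconnects l from m — these are bridges.

e-m, f-g, l-m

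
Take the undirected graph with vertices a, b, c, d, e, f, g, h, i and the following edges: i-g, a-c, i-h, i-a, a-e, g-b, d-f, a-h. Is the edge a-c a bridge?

Yes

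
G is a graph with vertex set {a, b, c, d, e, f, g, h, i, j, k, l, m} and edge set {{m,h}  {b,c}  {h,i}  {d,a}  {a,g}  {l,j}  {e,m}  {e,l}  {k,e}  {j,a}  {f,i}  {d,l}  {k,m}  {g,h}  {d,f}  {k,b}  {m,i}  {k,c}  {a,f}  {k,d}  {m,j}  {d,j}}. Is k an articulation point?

Yes

Deleting k raises the number of components from 1 to 2, so k is a cut vertex.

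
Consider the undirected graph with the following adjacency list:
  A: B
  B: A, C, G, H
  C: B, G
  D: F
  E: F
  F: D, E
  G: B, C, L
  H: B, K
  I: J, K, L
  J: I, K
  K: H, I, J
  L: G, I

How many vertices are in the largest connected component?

Starting from D we can reach D, E, F. That is one component of size 3.
Starting from A we can reach A, B, C, G, H, I, J, K, L. That is one component of size 9.
The largest has 9 vertices.

9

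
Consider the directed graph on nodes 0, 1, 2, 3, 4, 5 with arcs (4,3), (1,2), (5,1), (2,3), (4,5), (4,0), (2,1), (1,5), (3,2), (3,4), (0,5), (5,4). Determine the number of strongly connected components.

1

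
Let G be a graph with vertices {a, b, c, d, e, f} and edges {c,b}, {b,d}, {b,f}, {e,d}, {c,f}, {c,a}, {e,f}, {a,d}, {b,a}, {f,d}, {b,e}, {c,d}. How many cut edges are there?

0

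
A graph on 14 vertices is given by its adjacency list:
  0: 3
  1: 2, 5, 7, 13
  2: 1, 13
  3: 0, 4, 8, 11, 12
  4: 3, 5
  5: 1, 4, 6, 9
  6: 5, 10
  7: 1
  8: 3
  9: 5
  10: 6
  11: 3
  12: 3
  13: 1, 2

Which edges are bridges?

0-3, 1-5, 1-7, 10-6, 11-3, 12-3, 3-4, 3-8, 4-5, 5-6, 5-9

The edges on the cycle 1-2-13-1 are not bridges since each lies on that cycle.
But removing 3-8 disconnects 3 from 8; removing 3-0 disconnects 3 from 0; removing 4-3 disconnects 4 from 3; removing 3-11 disconnects 3 from 11 — these are bridges.
In total 11 edges are bridges.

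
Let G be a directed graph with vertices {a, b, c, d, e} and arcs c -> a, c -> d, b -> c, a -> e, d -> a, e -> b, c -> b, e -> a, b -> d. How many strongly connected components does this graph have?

1

{a, b, c, d, e} are all mutually reachable — one SCC of size 5.
That gives 1 strongly connected component.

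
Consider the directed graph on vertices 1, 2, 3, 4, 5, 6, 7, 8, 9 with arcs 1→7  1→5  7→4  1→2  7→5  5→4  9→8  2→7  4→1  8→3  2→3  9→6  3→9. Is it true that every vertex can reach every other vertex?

No

There is no directed path from 6 to 5, so the graph is not strongly connected.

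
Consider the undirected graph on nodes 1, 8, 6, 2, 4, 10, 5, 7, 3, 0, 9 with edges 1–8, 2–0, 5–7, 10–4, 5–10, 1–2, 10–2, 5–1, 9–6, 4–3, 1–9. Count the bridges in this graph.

7

The edges on the cycle 5-10-2-1-5 are not bridges since each lies on that cycle.
But removing 4–10 disconnects 4 from 10; removing 9–6 disconnects 9 from 6; removing 0–2 disconnects 0 from 2; removing 3–4 disconnects 3 from 4 — these are bridges.
In total 7 edges are bridges.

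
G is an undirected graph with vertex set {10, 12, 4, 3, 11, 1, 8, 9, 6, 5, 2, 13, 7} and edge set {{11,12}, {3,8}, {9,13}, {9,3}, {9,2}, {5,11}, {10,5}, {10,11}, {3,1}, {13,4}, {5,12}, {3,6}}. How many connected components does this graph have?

7 is isolated — a component by itself.
Starting from 5 we can reach 5, 10, 11, 12. That is one component of size 4.
Starting from 1 we can reach 1, 2, 3, 4, 6, 8, 9, 13. That is one component of size 8.
Total: 3 components.

3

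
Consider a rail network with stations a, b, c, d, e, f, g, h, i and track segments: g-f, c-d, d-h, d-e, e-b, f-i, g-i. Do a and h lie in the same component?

No

The component containing a is {a}, and h is not in it.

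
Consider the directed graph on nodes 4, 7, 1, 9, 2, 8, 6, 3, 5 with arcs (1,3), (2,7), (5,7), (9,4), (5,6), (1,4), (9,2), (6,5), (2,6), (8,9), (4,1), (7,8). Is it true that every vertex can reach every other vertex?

No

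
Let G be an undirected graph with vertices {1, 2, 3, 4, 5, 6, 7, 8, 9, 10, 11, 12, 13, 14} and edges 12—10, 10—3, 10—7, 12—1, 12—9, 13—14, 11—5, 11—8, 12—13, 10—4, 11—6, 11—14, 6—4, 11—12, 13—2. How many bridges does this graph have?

7

The edges on the cycle 11-6-4-10-12-11 are not bridges since each lies on that cycle.
But removing 11—5 disconnects 11 from 5; removing 13—2 disconnects 13 from 2; removing 7—10 disconnects 7 from 10; removing 3—10 disconnects 3 from 10 — these are bridges.
In total 7 edges are bridges.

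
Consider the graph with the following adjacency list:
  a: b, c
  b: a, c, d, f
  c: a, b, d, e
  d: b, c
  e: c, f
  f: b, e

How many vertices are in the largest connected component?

Starting from a we can reach a, b, c, d, e, f. That is one component of size 6.
The largest has 6 vertices.

6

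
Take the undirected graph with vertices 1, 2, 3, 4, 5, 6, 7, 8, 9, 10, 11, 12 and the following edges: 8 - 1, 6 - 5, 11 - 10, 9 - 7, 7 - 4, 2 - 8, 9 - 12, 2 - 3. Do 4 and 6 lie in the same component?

No

The component containing 4 is {4, 7, 9, 12}, and 6 is not in it.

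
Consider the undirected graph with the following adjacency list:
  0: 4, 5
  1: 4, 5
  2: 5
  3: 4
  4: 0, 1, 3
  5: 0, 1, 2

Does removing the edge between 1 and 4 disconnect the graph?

After removing 1-4, the path 1-5-0-4 still connects them, so the edge is not a bridge.

No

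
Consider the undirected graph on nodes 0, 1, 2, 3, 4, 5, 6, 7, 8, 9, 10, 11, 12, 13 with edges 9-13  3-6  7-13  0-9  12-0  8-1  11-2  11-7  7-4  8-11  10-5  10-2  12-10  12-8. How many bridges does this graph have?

4

The edges on the cycle 12-0-9-13-7-11-8-12 are not bridges since each lies on that cycle.
But removing 7-4 disconnects 7 from 4; removing 3-6 disconnects 3 from 6; removing 10-5 disconnects 10 from 5; removing 8-1 disconnects 8 from 1 — these are bridges.
That makes 4 bridges.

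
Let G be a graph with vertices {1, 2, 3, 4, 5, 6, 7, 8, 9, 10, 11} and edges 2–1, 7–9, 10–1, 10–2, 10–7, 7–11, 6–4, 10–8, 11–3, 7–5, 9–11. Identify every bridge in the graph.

10-7, 10-8, 11-3, 4-6, 5-7

The edges on the cycle 7-9-11-7 are not bridges since each lies on that cycle.
But removing 11–3 disconnects 11 from 3; removing 10–7 disconnects 10 from 7; removing 6–4 disconnects 6 from 4; removing 10–8 disconnects 10 from 8 — these are bridges.
In total 5 edges are bridges.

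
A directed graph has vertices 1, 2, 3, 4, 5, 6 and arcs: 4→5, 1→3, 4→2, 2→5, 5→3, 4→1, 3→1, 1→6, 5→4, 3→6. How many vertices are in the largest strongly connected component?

3

{2, 4, 5} are all mutually reachable — one SCC of size 3.
{1, 3} are all mutually reachable — one SCC of size 2.
{6} is an SCC by itself.
The largest has 3 vertices.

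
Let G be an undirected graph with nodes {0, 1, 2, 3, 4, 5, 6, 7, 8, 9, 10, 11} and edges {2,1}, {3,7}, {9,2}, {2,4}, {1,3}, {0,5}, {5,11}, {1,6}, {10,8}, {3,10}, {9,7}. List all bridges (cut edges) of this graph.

The edges on the cycle 9-2-1-3-7-9 are not bridges since each lies on that cycle.
But removing 0-5 disconnects 0 from 5; removing 3-10 disconnects 3 from 10; removing 8-10 disconnects 8 from 10; removing 2-4 disconnects 2 from 4 — these are bridges.
In total 6 edges are bridges.

0-5, 1-6, 10-3, 10-8, 11-5, 2-4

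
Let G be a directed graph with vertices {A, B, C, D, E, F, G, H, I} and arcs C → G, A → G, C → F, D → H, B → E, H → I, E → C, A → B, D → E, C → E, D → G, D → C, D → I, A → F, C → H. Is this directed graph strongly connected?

No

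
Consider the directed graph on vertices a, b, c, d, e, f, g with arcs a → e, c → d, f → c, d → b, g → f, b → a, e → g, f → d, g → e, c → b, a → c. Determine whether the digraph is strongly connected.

Yes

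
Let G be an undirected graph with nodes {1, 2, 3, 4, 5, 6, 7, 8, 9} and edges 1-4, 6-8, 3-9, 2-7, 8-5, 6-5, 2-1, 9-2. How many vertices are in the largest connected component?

6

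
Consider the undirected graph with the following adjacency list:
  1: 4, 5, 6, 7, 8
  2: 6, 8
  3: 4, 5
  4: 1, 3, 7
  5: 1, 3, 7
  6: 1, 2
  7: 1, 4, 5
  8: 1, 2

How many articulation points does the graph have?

1

Removing 1 increases the component count from 1 to 2, so 1 is a cut vertex.
By contrast removing 5 leaves 1 component; it is not a cut vertex. No other vertex is a cut vertex either.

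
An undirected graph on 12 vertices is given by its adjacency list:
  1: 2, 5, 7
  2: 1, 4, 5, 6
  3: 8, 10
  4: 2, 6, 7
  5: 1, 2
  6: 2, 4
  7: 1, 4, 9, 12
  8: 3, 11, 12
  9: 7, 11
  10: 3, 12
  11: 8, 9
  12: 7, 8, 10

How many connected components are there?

Starting from 1 we can reach 1, 2, 3, 4, 5, 6, 7, 8, 9, 10, 11, 12. That is one component of size 12.
Total: 1 component.

1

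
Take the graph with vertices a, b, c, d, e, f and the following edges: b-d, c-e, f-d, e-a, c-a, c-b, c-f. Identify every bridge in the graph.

none

The edges on the cycle c-e-a-c are not bridges since each lies on that cycle.
Every edge lies on some cycle, so there are no bridges.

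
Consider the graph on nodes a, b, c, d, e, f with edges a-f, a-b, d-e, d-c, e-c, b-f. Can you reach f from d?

No

The component containing d is {c, d, e}, and f is not in it.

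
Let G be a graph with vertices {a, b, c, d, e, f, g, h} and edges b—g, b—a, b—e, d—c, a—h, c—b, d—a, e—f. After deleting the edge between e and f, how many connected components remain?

2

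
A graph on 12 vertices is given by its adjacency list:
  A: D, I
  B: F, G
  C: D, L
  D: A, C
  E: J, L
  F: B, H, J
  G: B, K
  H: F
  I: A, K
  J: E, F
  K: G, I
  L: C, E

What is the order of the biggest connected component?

Starting from A we can reach A, B, C, D, E, F, G, H, I, J, K, L. That is one component of size 12.
The largest has 12 vertices.

12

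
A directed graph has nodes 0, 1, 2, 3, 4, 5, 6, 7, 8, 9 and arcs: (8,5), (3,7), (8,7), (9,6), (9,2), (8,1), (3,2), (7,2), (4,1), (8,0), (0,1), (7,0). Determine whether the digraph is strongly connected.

No

There is no directed path from 0 to 6, so the graph is not strongly connected.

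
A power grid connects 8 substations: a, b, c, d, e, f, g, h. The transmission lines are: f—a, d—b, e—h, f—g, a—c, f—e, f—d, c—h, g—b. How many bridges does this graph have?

0

The edges on the cycle f-a-c-h-e-f are not bridges since each lies on that cycle.
Every edge lies on some cycle, so there are no bridges.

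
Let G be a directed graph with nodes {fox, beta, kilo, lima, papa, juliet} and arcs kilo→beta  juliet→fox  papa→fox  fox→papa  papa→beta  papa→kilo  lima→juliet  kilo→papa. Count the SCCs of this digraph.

4

{fox, kilo, papa} are all mutually reachable — one SCC of size 3.
{lima} is an SCC by itself.
{juliet} is an SCC by itself.
{beta} is an SCC by itself.
That gives 4 strongly connected components.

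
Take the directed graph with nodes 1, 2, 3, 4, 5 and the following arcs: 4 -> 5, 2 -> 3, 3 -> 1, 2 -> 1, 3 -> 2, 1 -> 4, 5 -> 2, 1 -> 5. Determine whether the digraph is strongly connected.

Yes

From 1 we can reach every vertex (1, 2, 3, 4, 5), and every vertex can reach 1 (1, 2, 3, 4, 5). So the whole graph is one strongly connected component.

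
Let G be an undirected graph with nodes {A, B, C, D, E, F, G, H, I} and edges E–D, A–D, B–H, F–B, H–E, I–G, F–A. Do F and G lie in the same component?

The component containing F is {A, B, D, E, F, H}, and G is not in it.

No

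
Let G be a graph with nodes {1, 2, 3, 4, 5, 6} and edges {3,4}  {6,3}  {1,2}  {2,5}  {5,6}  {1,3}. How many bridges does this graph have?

1

The edges on the cycle 1-2-5-6-3-1 are not bridges since each lies on that cycle.
But removing 3—4 disconnects 3 from 4 — this is a bridge.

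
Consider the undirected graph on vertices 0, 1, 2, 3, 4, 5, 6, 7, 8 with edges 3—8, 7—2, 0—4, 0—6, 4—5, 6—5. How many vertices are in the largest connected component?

4

1 is isolated — a component by itself.
Starting from 2 we can reach 2, 7. That is one component of size 2.
Starting from 3 we can reach 3, 8. That is one component of size 2.
Starting from 0 we can reach 0, 4, 5, 6. That is one component of size 4.
The largest has 4 vertices.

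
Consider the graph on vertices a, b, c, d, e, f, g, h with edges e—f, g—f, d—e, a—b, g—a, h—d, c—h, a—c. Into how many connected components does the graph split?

1

Starting from a we can reach a, b, c, d, e, f, g, h. That is one component of size 8.
Total: 1 component.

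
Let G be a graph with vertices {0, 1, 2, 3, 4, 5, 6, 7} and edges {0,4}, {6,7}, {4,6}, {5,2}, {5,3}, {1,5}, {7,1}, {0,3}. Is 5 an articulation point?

Yes

Deleting 5 raises the number of components from 1 to 2, so 5 is a cut vertex.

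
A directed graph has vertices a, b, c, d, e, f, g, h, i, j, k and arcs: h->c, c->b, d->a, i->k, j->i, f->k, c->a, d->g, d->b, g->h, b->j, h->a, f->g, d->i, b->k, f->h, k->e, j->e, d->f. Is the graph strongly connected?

There is no directed path from b to c, so the graph is not strongly connected.

No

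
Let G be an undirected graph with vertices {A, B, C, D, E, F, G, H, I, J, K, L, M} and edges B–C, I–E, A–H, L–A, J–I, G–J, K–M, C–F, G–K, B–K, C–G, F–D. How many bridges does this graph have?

The edges on the cycle B-C-G-K-B are not bridges since each lies on that cycle.
But removing J–I disconnects J from I; removing A–H disconnects A from H; removing F–D disconnects F from D; removing I–E disconnects I from E — these are bridges.
In total 8 edges are bridges.

8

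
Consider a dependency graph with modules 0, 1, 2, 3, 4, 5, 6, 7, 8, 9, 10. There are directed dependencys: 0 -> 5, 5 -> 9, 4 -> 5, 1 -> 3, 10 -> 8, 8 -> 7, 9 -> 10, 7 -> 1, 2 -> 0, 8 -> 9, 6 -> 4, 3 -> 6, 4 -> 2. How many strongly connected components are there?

{0, 1, 2, 3, 4, 5, 6, 7, 8, 9, 10} are all mutually reachable — one SCC of size 11.
That gives 1 strongly connected component.

1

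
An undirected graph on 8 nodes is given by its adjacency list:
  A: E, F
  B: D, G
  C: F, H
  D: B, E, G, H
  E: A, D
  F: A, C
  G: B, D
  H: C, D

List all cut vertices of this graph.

Removing D increases the component count from 1 to 2, so D is a cut vertex.
By contrast removing H leaves 1 component; it is not a cut vertex. No other vertex is a cut vertex either.

D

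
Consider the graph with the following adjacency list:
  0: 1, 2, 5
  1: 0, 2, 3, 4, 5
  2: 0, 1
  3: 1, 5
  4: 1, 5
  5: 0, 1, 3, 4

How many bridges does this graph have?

The edges on the cycle 1-2-0-5-4-1 are not bridges since each lies on that cycle.
Every edge lies on some cycle, so there are no bridges.

0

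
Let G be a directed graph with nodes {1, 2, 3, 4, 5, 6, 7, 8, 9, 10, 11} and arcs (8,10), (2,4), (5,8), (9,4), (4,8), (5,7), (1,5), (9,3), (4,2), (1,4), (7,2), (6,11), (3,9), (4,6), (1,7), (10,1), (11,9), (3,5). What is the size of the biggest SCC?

{1, 2, 3, 4, 5, 6, 7, 8, 9, 10, 11} are all mutually reachable — one SCC of size 11.
The largest has 11 vertices.

11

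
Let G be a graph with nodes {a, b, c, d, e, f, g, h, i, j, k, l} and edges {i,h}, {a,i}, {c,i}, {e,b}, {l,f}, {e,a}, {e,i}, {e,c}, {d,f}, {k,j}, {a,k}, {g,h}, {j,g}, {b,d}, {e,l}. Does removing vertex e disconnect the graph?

Yes

Deleting e raises the number of components from 1 to 2, so e is a cut vertex.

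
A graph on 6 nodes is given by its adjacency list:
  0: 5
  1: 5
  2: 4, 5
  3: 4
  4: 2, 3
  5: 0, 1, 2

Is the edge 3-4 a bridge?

Removing 3-4 leaves no path between 3 and 4: the component count goes from 1 to 2. So it is a bridge.

Yes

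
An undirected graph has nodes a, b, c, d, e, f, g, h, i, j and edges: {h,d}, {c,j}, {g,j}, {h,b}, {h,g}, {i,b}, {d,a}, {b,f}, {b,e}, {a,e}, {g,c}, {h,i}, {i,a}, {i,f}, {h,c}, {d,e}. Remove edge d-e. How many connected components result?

1

d and e are still connected via d-a-e, so the component count stays at 1.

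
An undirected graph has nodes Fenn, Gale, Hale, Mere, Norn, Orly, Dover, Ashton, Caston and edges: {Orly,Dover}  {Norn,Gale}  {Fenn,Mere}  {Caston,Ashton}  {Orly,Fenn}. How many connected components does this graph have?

4

Hale is isolated — a component by itself.
Starting from Gale we can reach Gale, Norn. That is one component of size 2.
Starting from Ashton we can reach Ashton, Caston. That is one component of size 2.
Starting from Fenn we can reach Fenn, Mere, Orly, Dover. That is one component of size 4.
Total: 4 components.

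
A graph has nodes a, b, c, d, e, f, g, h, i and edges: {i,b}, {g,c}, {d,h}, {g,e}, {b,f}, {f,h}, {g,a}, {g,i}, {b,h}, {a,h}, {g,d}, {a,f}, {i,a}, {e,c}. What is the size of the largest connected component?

Starting from a we can reach a, b, c, d, e, f, g, h, i. That is one component of size 9.
The largest has 9 vertices.

9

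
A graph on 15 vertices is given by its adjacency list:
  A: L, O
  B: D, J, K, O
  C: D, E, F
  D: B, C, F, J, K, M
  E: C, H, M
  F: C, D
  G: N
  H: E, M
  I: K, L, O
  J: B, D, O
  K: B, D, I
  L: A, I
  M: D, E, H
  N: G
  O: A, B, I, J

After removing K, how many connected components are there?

2

With K gone, the remaining components are: {G, N}; {A, B, C, D, E, F, H, I, J, L, M, O}.
That is 2 components.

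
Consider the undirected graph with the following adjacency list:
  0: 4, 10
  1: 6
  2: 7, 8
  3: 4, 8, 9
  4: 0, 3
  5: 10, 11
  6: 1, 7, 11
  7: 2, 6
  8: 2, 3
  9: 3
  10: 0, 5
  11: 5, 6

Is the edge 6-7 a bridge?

No

After removing 6-7, the path 6-11-5-10-0-4-3-8-2-7 still connects them, so the edge is not a bridge.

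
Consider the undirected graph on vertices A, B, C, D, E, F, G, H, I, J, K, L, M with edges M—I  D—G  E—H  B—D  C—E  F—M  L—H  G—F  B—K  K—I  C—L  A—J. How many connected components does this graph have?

3

Starting from A we can reach A, J. That is one component of size 2.
Starting from C we can reach C, E, H, L. That is one component of size 4.
Starting from B we can reach B, D, F, G, I, K, M. That is one component of size 7.
Total: 3 components.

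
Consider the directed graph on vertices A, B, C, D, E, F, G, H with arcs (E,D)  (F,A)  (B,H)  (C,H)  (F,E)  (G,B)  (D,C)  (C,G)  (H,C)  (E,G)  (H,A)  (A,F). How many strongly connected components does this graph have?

1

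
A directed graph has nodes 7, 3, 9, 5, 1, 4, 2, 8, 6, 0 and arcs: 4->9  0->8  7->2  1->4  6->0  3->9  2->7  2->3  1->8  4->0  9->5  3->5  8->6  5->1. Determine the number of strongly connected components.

4

{1, 4, 5, 9} are all mutually reachable — one SCC of size 4.
{0, 6, 8} are all mutually reachable — one SCC of size 3.
{2, 7} are all mutually reachable — one SCC of size 2.
{3} is an SCC by itself.
That gives 4 strongly connected components.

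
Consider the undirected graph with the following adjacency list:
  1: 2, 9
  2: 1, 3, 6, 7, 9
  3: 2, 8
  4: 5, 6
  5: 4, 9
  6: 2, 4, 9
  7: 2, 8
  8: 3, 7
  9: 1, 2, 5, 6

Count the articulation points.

Removing 2 increases the component count from 1 to 2, so 2 is a cut vertex.
By contrast removing 9 leaves 1 component; it is not a cut vertex. No other vertex is a cut vertex either.

1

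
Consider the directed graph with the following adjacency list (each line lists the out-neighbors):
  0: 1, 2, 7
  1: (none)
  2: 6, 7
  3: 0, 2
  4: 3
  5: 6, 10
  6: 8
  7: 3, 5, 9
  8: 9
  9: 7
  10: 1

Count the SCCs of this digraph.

4

{0, 2, 3, 5, 6, 7, 8, 9} are all mutually reachable — one SCC of size 8.
{4} is an SCC by itself.
{1} is an SCC by itself.
{10} is an SCC by itself.
That gives 4 strongly connected components.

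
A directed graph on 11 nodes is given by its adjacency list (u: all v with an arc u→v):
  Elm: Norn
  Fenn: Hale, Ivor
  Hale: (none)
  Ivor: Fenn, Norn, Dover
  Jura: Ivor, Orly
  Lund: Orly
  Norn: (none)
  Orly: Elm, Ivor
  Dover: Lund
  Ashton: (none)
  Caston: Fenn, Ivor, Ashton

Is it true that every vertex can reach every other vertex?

There is no directed path from Elm to Orly, so the graph is not strongly connected.

No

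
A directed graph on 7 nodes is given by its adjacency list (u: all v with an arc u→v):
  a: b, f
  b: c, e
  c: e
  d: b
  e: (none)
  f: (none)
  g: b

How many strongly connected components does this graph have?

7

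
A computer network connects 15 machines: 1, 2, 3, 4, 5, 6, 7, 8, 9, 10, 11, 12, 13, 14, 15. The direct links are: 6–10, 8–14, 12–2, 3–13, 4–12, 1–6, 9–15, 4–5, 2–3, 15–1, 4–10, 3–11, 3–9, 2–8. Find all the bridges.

The edges on the cycle 4-12-2-3-9-15-1-6-10-4 are not bridges since each lies on that cycle.
But removing 2–8 disconnects 2 from 8; removing 3–13 disconnects 3 from 13; removing 3–11 disconnects 3 from 11; removing 8–14 disconnects 8 from 14 — these are bridges.
In total 5 edges are bridges.

11-3, 13-3, 14-8, 2-8, 4-5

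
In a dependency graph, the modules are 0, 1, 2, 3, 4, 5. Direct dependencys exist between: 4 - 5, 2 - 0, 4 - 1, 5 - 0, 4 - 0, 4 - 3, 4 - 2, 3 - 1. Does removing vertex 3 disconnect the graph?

No

Deleting 3 leaves 1 component (was 1) (its neighbors 1, 4 remain connected to each other), so 3 is not a cut vertex.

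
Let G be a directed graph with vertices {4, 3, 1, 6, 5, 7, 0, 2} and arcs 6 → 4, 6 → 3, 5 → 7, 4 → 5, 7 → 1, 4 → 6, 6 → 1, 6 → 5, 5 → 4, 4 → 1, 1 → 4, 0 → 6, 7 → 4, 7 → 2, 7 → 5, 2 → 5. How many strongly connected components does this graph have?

3

{1, 2, 4, 5, 6, 7} are all mutually reachable — one SCC of size 6.
{0} is an SCC by itself.
{3} is an SCC by itself.
That gives 3 strongly connected components.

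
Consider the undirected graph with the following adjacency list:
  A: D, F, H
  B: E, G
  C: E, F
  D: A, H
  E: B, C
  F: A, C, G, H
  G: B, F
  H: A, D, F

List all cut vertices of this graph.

F

Removing F increases the component count from 1 to 2, so F is a cut vertex.
By contrast removing H leaves 1 component; it is not a cut vertex. No other vertex is a cut vertex either.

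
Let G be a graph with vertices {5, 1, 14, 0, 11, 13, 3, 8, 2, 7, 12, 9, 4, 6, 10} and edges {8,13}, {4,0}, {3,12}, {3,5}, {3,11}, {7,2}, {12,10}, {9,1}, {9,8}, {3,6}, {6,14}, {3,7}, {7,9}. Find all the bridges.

0-4, 1-9, 10-12, 11-3, 12-3, 13-8, 14-6, 2-7, 3-5, 3-6, 3-7, 7-9, 8-9

removing 3 - 5 disconnects 3 from 5; removing 9 - 1 disconnects 9 from 1; removing 4 - 0 disconnects 4 from 0; removing 3 - 7 disconnects 3 from 7 — these are bridges.
In total 13 edges are bridges.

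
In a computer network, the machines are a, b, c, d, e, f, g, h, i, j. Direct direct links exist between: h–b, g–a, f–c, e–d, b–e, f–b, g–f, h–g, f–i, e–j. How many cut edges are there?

6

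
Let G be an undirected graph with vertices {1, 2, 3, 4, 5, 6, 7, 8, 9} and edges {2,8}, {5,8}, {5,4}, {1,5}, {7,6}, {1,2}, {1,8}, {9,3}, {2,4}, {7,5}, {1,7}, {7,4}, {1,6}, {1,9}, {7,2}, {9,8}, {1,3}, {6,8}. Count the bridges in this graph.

The edges on the cycle 1-7-2-1 are not bridges since each lies on that cycle.
Every edge lies on some cycle, so there are no bridges.

0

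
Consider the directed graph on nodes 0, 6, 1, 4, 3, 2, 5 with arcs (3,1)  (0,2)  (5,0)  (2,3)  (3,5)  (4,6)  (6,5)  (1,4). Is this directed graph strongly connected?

From 2 we can reach every vertex (0, 1, 2, 3, 4, 5, 6), and every vertex can reach 2 (0, 1, 2, 3, 4, 5, 6). So the whole graph is one strongly connected component.

Yes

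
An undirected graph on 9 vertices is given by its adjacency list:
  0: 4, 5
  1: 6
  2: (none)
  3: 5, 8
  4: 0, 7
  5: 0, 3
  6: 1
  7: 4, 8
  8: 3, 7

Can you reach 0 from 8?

Yes

From 8 we can reach 0, 3, 4, 5, 7, 8, which includes 0.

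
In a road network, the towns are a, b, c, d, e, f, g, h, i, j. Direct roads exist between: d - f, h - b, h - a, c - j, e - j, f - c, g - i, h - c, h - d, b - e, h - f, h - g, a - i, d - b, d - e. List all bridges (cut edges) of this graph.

none

The edges on the cycle h-g-i-a-h are not bridges since each lies on that cycle.
Every edge lies on some cycle, so there are no bridges.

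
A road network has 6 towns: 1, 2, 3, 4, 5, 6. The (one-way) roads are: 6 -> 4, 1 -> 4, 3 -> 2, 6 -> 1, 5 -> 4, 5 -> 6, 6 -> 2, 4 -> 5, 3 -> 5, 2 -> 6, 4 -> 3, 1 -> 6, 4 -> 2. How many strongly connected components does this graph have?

1

{1, 2, 3, 4, 5, 6} are all mutually reachable — one SCC of size 6.
That gives 1 strongly connected component.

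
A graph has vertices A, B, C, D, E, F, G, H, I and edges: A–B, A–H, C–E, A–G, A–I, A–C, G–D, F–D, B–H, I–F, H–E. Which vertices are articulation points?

A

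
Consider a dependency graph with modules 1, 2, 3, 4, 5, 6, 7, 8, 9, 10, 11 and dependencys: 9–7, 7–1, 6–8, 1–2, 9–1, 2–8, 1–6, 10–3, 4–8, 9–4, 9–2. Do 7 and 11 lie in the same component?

The component containing 7 is {1, 2, 4, 6, 7, 8, 9}, and 11 is not in it.

No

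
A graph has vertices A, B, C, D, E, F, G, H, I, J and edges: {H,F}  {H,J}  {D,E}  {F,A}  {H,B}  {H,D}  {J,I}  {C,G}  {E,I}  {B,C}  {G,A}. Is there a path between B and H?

From B we can reach A, B, C, D, E, F, G, H, I, J, which includes H.

Yes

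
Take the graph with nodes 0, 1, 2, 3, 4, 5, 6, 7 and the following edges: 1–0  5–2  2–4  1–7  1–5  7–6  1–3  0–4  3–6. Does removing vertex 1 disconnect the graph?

Yes

Deleting 1 raises the number of components from 1 to 2, so 1 is a cut vertex.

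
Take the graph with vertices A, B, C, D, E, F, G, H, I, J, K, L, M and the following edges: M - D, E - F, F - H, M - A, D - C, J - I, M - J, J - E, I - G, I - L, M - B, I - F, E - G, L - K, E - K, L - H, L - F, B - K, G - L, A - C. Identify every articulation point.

Removing M increases the component count from 1 to 2, so M is a cut vertex.
By contrast removing E leaves 1 component; it is not a cut vertex. No other vertex is a cut vertex either.

M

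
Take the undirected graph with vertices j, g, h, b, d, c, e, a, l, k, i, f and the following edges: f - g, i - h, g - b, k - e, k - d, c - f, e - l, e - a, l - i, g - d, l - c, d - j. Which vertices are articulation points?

Removing d increases the component count from 1 to 2, so d is a cut vertex.
Removing e increases the component count from 1 to 2, so e is a cut vertex.
Removing g increases the component count from 1 to 2, so g is a cut vertex.
Likewise i, l are cut vertices.
By contrast removing b leaves 1 component; it is not a cut vertex. No other vertex is a cut vertex either.

d, e, g, i, l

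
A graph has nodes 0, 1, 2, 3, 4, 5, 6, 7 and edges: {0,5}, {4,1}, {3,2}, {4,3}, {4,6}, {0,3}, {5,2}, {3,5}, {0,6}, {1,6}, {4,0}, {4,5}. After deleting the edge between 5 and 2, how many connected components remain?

5 and 2 are still connected via 5-3-2, so the component count stays at 2.

2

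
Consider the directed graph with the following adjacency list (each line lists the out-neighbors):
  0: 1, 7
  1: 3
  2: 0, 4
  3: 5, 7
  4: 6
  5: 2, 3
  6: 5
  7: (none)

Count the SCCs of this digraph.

2

{0, 1, 2, 3, 4, 5, 6} are all mutually reachable — one SCC of size 7.
{7} is an SCC by itself.
That gives 2 strongly connected components.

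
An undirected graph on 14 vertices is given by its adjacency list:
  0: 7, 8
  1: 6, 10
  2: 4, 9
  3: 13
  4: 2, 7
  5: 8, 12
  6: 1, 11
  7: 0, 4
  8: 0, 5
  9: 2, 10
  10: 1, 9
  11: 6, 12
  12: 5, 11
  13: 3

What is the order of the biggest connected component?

Starting from 3 we can reach 3, 13. That is one component of size 2.
Starting from 0 we can reach 0, 1, 2, 4, 5, 6, 7, 8, 9, 10, 11, 12. That is one component of size 12.
The largest has 12 vertices.

12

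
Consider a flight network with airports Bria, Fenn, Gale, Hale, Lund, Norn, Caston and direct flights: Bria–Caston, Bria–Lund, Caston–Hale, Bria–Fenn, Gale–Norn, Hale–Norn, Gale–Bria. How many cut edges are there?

2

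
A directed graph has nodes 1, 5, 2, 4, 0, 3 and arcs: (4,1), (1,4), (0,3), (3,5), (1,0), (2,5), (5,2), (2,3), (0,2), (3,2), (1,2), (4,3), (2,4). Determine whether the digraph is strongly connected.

From 4 we can reach every vertex (0, 1, 2, 3, 4, 5), and every vertex can reach 4 (0, 1, 2, 3, 4, 5). So the whole graph is one strongly connected component.

Yes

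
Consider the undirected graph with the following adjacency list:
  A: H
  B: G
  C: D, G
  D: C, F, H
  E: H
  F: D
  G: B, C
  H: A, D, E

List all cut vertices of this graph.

C, D, G, H

Removing C increases the component count from 1 to 2, so C is a cut vertex.
Removing D increases the component count from 1 to 3, so D is a cut vertex.
Removing G increases the component count from 1 to 2, so G is a cut vertex.
Likewise H is a cut vertex.
By contrast removing B leaves 1 component; it is not a cut vertex. No other vertex is a cut vertex either.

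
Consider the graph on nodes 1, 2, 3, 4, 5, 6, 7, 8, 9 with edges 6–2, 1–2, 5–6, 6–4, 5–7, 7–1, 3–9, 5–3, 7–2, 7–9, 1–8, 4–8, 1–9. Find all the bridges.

none

The edges on the cycle 5-6-4-8-1-7-5 are not bridges since each lies on that cycle.
Every edge lies on some cycle, so there are no bridges.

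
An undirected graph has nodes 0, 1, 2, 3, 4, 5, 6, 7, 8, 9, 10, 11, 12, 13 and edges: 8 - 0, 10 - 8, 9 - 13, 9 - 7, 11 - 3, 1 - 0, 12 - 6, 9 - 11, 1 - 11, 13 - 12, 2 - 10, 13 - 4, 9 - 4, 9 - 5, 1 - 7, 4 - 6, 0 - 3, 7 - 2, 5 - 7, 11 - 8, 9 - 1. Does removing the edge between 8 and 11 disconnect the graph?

After removing 8 - 11, the path 8-0-1-11 still connects them, so the edge is not a bridge.

No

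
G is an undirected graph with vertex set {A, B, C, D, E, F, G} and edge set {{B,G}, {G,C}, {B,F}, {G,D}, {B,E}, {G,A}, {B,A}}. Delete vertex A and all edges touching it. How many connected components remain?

1

With A gone, the remaining components are: {B, C, D, E, F, G}.
That is 1 component.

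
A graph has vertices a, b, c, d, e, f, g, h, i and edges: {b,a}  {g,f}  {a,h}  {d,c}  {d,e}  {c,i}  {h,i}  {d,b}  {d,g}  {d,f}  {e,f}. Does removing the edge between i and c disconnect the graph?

No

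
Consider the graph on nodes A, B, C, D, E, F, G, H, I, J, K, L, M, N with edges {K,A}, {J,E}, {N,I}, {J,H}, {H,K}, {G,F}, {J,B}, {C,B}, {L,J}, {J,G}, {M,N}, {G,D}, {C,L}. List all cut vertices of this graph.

G, H, J, K, N

Removing G increases the component count from 2 to 4, so G is a cut vertex.
Removing H increases the component count from 2 to 3, so H is a cut vertex.
Removing J increases the component count from 2 to 5, so J is a cut vertex.
Likewise K, N are cut vertices.
By contrast removing D leaves 2 components; it is not a cut vertex. No other vertex is a cut vertex either.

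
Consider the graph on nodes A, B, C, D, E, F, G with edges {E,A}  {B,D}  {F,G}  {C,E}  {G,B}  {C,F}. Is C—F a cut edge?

Yes

Removing C—F leaves no path between C and F: the component count goes from 1 to 2. So it is a bridge.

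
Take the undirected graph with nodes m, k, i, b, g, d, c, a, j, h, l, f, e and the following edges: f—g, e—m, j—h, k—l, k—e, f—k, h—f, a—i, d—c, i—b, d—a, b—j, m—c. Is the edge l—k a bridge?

Yes

Removing l—k leaves no path between l and k: the component count goes from 1 to 2. So it is a bridge.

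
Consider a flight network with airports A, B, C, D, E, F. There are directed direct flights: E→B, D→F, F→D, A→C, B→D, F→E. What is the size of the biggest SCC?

4

{B, D, E, F} are all mutually reachable — one SCC of size 4.
{C} is an SCC by itself.
{A} is an SCC by itself.
The largest has 4 vertices.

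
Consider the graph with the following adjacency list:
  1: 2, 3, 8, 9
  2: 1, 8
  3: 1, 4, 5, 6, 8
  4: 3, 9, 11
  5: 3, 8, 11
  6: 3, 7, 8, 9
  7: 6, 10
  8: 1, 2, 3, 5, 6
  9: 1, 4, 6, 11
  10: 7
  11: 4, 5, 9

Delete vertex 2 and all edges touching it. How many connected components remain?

With 2 gone, the remaining components are: {1, 3, 4, 5, 6, 7, 8, 9, 10, 11}.
That is 1 component.

1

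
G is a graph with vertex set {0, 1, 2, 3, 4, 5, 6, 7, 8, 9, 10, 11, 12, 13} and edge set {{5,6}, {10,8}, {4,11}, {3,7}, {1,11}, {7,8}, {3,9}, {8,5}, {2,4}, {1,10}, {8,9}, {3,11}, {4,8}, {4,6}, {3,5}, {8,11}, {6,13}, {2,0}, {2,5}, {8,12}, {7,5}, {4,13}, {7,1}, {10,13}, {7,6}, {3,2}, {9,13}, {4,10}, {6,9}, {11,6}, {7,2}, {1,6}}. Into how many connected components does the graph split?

Starting from 0 we can reach 0, 1, 2, 3, 4, 5, 6, 7, 8, 9, 10, 11, 12, 13. That is one component of size 14.
Total: 1 component.

1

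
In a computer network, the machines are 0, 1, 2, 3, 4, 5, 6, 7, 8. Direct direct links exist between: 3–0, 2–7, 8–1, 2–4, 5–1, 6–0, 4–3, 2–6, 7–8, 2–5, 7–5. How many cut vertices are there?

Removing 2 increases the component count from 1 to 2, so 2 is a cut vertex.
By contrast removing 5 leaves 1 component; it is not a cut vertex. No other vertex is a cut vertex either.

1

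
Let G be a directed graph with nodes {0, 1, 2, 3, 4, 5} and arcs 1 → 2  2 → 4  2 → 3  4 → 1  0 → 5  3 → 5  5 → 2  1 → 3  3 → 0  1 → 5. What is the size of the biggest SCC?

{0, 1, 2, 3, 4, 5} are all mutually reachable — one SCC of size 6.
The largest has 6 vertices.

6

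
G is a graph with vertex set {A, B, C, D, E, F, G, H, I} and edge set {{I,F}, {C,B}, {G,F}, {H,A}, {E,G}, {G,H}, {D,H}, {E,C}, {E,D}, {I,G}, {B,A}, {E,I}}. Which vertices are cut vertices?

Removing D, for instance, still leaves 1 component. No single vertex removal increases the component count — the graph has no articulation points.

none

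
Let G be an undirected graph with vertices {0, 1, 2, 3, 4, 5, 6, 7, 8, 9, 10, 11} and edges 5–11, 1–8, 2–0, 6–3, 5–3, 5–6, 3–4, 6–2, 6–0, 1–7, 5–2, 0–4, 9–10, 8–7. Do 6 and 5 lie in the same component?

Yes

From 6 we can reach 0, 2, 3, 4, 5, 6, 11, which includes 5.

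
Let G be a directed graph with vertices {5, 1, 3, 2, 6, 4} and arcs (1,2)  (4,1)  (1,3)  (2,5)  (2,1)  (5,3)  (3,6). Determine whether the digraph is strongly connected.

No

There is no directed path from 6 to 5, so the graph is not strongly connected.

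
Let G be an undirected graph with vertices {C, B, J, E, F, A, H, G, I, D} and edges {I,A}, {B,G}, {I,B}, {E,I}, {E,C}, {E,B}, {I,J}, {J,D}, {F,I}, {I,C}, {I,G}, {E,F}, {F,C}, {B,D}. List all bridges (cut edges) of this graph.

The edges on the cycle E-F-C-E are not bridges since each lies on that cycle.
But removing I–A disconnects I from A — this is a bridge.

A-I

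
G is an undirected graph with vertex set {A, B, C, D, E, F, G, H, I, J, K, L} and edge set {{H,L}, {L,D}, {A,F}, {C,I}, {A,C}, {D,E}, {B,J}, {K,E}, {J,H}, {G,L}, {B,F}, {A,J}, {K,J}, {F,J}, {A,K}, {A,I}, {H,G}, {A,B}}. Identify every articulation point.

A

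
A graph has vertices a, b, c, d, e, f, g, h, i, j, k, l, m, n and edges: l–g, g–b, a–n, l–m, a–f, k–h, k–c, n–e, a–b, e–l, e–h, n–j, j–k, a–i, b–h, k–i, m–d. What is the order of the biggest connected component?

14

Starting from a we can reach a, b, c, d, e, f, g, h, i, j, k, l, m, n. That is one component of size 14.
The largest has 14 vertices.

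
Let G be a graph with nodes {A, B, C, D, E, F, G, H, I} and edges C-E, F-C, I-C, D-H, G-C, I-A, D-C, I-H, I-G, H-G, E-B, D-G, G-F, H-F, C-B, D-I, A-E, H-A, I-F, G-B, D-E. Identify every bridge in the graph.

The edges on the cycle D-I-G-D are not bridges since each lies on that cycle.
Every edge lies on some cycle, so there are no bridges.

none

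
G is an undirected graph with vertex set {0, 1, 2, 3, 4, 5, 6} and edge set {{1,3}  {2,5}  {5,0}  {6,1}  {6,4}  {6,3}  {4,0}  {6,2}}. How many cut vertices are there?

Removing 6 increases the component count from 1 to 2, so 6 is a cut vertex.
By contrast removing 3 leaves 1 component; it is not a cut vertex. No other vertex is a cut vertex either.

1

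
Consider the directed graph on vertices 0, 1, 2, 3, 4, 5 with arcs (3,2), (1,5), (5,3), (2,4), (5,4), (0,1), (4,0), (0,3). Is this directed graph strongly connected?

Yes

From 2 we can reach every vertex (0, 1, 2, 3, 4, 5), and every vertex can reach 2 (0, 1, 2, 3, 4, 5). So the whole graph is one strongly connected component.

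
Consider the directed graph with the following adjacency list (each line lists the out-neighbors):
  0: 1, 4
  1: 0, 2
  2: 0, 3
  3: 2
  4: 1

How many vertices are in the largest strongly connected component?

{0, 1, 2, 3, 4} are all mutually reachable — one SCC of size 5.
The largest has 5 vertices.

5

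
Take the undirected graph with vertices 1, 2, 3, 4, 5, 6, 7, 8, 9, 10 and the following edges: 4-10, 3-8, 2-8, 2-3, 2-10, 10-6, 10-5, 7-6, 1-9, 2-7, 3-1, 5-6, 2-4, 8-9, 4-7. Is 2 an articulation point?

Yes

Deleting 2 raises the number of components from 1 to 2, so 2 is a cut vertex.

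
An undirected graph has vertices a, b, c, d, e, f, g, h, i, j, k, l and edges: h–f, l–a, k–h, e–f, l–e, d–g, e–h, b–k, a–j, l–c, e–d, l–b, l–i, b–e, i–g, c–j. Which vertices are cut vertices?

Removing l increases the component count from 1 to 2, so l is a cut vertex.
By contrast removing h leaves 1 component; it is not a cut vertex. No other vertex is a cut vertex either.

l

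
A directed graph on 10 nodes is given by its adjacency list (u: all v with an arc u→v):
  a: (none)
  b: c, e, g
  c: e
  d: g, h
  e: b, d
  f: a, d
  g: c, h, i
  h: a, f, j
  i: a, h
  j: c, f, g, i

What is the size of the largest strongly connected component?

9

{b, c, d, e, f, g, h, i, j} are all mutually reachable — one SCC of size 9.
{a} is an SCC by itself.
The largest has 9 vertices.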